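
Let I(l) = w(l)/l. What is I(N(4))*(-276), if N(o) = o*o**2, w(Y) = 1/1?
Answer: -69/16 ≈ -4.3125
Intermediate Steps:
w(Y) = 1
N(o) = o**3
I(l) = 1/l
I(N(4))*(-276) = -276/4**3 = -276/64 = (1/64)*(-276) = -69/16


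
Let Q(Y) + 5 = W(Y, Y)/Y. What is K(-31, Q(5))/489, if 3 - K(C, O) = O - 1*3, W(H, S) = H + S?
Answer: 3/163 ≈ 0.018405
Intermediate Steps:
Q(Y) = -3 (Q(Y) = -5 + (Y + Y)/Y = -5 + (2*Y)/Y = -5 + 2 = -3)
K(C, O) = 6 - O (K(C, O) = 3 - (O - 1*3) = 3 - (O - 3) = 3 - (-3 + O) = 3 + (3 - O) = 6 - O)
K(-31, Q(5))/489 = (6 - 1*(-3))/489 = (6 + 3)*(1/489) = 9*(1/489) = 3/163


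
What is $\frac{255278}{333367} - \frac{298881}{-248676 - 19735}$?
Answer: $\frac{15286953235}{8134488167} \approx 1.8793$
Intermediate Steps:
$\frac{255278}{333367} - \frac{298881}{-248676 - 19735} = 255278 \cdot \frac{1}{333367} - \frac{298881}{-268411} = \frac{255278}{333367} - - \frac{27171}{24401} = \frac{255278}{333367} + \frac{27171}{24401} = \frac{15286953235}{8134488167}$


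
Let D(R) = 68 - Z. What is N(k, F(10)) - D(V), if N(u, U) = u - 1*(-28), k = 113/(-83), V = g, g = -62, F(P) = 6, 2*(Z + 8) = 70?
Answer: -1192/83 ≈ -14.361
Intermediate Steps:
Z = 27 (Z = -8 + (½)*70 = -8 + 35 = 27)
V = -62
k = -113/83 (k = 113*(-1/83) = -113/83 ≈ -1.3614)
D(R) = 41 (D(R) = 68 - 1*27 = 68 - 27 = 41)
N(u, U) = 28 + u (N(u, U) = u + 28 = 28 + u)
N(k, F(10)) - D(V) = (28 - 113/83) - 1*41 = 2211/83 - 41 = -1192/83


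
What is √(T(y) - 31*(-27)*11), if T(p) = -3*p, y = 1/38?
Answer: √13294794/38 ≈ 95.953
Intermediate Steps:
y = 1/38 ≈ 0.026316
√(T(y) - 31*(-27)*11) = √(-3*1/38 - 31*(-27)*11) = √(-3/38 + 837*11) = √(-3/38 + 9207) = √(349863/38) = √13294794/38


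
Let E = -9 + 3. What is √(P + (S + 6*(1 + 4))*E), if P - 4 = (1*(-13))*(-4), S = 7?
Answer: I*√166 ≈ 12.884*I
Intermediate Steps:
E = -6
P = 56 (P = 4 + (1*(-13))*(-4) = 4 - 13*(-4) = 4 + 52 = 56)
√(P + (S + 6*(1 + 4))*E) = √(56 + (7 + 6*(1 + 4))*(-6)) = √(56 + (7 + 6*5)*(-6)) = √(56 + (7 + 30)*(-6)) = √(56 + 37*(-6)) = √(56 - 222) = √(-166) = I*√166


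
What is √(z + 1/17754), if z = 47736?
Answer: √15046602793530/17754 ≈ 218.49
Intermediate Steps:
√(z + 1/17754) = √(47736 + 1/17754) = √(847504945/17754) = √15046602793530/17754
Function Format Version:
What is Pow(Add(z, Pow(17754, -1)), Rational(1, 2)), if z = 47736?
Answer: Mul(Rational(1, 17754), Pow(15046602793530, Rational(1, 2))) ≈ 218.49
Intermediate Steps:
Pow(Add(z, Pow(17754, -1)), Rational(1, 2)) = Pow(Add(47736, Pow(17754, -1)), Rational(1, 2)) = Pow(Add(47736, Rational(1, 17754)), Rational(1, 2)) = Pow(Rational(847504945, 17754), Rational(1, 2)) = Mul(Rational(1, 17754), Pow(15046602793530, Rational(1, 2)))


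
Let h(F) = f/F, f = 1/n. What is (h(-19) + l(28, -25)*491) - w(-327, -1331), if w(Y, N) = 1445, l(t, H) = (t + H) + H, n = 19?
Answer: -4421168/361 ≈ -12247.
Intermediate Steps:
l(t, H) = t + 2*H (l(t, H) = (H + t) + H = t + 2*H)
f = 1/19 ≈ 0.052632
h(F) = 1/(19*F)
(h(-19) + l(28, -25)*491) - w(-327, -1331) = ((1/19)/(-19) + (28 + 2*(-25))*491) - 1*1445 = ((1/19)*(-1/19) + (28 - 50)*491) - 1445 = (-1/361 - 22*491) - 1445 = (-1/361 - 10802) - 1445 = -3899523/361 - 1445 = -4421168/361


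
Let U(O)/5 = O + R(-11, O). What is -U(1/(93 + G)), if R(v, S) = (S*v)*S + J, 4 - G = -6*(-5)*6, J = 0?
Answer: 470/6889 ≈ 0.068225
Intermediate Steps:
G = -176 (G = 4 - (-6*(-5))*6 = 4 - 30*6 = 4 - 1*180 = 4 - 180 = -176)
R(v, S) = v*S² (R(v, S) = (S*v)*S + 0 = v*S² + 0 = v*S²)
U(O) = -55*O² + 5*O (U(O) = 5*(O - 11*O²) = -55*O² + 5*O)
-U(1/(93 + G)) = -5*(1 - 11/(93 - 176))/(93 - 176) = -5*(1 - 11/(-83))/(-83) = -5*(-1)*(1 - 11*(-1/83))/83 = -5*(-1)*(1 + 11/83)/83 = -5*(-1)*94/(83*83) = -1*(-470/6889) = 470/6889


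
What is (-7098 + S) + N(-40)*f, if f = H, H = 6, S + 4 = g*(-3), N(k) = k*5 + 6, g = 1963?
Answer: -14155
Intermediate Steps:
N(k) = 6 + 5*k (N(k) = 5*k + 6 = 6 + 5*k)
S = -5893 (S = -4 + 1963*(-3) = -4 - 5889 = -5893)
f = 6
(-7098 + S) + N(-40)*f = (-7098 - 5893) + (6 + 5*(-40))*6 = -12991 + (6 - 200)*6 = -12991 - 194*6 = -12991 - 1164 = -14155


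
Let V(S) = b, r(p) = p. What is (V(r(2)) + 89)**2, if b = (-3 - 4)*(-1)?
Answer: 9216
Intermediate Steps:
b = 7 (b = -7*(-1) = 7)
V(S) = 7
(V(r(2)) + 89)**2 = (7 + 89)**2 = 96**2 = 9216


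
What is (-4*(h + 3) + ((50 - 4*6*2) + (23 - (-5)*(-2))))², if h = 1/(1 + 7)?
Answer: 25/4 ≈ 6.2500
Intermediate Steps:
h = ⅛ (h = 1/8 = ⅛ ≈ 0.12500)
(-4*(h + 3) + ((50 - 4*6*2) + (23 - (-5)*(-2))))² = (-4*(⅛ + 3) + ((50 - 4*6*2) + (23 - (-5)*(-2))))² = (-4*25/8 + ((50 - 24*2) + (23 - 1*10)))² = (-25/2 + ((50 - 48) + (23 - 10)))² = (-25/2 + (2 + 13))² = (-25/2 + 15)² = (5/2)² = 25/4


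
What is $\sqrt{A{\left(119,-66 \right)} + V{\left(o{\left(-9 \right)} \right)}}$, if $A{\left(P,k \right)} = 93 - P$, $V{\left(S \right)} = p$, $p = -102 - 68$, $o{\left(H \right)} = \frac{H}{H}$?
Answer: $14 i \approx 14.0 i$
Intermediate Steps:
$o{\left(H \right)} = 1$
$p = -170$ ($p = -102 - 68 = -170$)
$V{\left(S \right)} = -170$
$\sqrt{A{\left(119,-66 \right)} + V{\left(o{\left(-9 \right)} \right)}} = \sqrt{\left(93 - 119\right) - 170} = \sqrt{-26 - 170} = \sqrt{-196} = 14 i$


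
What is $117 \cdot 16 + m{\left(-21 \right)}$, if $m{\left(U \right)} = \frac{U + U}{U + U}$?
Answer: $1873$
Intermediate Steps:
$m{\left(U \right)} = 1$ ($m{\left(U \right)} = \frac{2 U}{2 U} = 2 U \frac{1}{2 U} = 1$)
$117 \cdot 16 + m{\left(-21 \right)} = 117 \cdot 16 + 1 = 1872 + 1 = 1873$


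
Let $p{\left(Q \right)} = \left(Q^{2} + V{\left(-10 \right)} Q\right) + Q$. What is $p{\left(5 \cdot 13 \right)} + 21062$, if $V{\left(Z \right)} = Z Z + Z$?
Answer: $31202$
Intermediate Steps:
$V{\left(Z \right)} = Z + Z^{2}$ ($V{\left(Z \right)} = Z^{2} + Z = Z + Z^{2}$)
$p{\left(Q \right)} = Q^{2} + 91 Q$ ($p{\left(Q \right)} = \left(Q^{2} + - 10 \left(1 - 10\right) Q\right) + Q = \left(Q^{2} + \left(-10\right) \left(-9\right) Q\right) + Q = \left(Q^{2} + 90 Q\right) + Q = Q^{2} + 91 Q$)
$p{\left(5 \cdot 13 \right)} + 21062 = 5 \cdot 13 \left(91 + 5 \cdot 13\right) + 21062 = 65 \left(91 + 65\right) + 21062 = 65 \cdot 156 + 21062 = 10140 + 21062 = 31202$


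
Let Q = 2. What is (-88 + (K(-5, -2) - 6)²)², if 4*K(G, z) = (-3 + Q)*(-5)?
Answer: 1096209/256 ≈ 4282.1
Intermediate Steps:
K(G, z) = 5/4 (K(G, z) = ((-3 + 2)*(-5))/4 = (-1*(-5))/4 = (¼)*5 = 5/4)
(-88 + (K(-5, -2) - 6)²)² = (-88 + (5/4 - 6)²)² = (-88 + (-19/4)²)² = (-88 + 361/16)² = (-1047/16)² = 1096209/256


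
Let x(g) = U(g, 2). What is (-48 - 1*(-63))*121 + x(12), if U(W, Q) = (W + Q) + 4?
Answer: 1833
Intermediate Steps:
U(W, Q) = 4 + Q + W (U(W, Q) = (Q + W) + 4 = 4 + Q + W)
x(g) = 6 + g (x(g) = 4 + 2 + g = 6 + g)
(-48 - 1*(-63))*121 + x(12) = (-48 - 1*(-63))*121 + (6 + 12) = (-48 + 63)*121 + 18 = 15*121 + 18 = 1815 + 18 = 1833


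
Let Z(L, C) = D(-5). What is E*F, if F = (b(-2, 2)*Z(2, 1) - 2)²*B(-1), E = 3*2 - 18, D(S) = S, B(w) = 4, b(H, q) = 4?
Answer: -23232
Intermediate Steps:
Z(L, C) = -5
E = -12 (E = 6 - 18 = -12)
F = 1936 (F = (4*(-5) - 2)²*4 = (-20 - 2)²*4 = (-22)²*4 = 484*4 = 1936)
E*F = -12*1936 = -23232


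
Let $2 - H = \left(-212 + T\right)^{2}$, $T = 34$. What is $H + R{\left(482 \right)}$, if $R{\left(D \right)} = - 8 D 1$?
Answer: $-35538$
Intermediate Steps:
$R{\left(D \right)} = - 8 D$
$H = -31682$ ($H = 2 - \left(-212 + 34\right)^{2} = 2 - \left(-178\right)^{2} = 2 - 31684 = -31682$)
$H + R{\left(482 \right)} = -31682 - 3856 = -35538$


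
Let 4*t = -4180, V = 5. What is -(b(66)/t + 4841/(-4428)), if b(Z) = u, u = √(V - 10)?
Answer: 4841/4428 + I*√5/1045 ≈ 1.0933 + 0.0021398*I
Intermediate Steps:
t = -1045 (t = (¼)*(-4180) = -1045)
u = I*√5 (u = √(5 - 10) = √(-5) = I*√5 ≈ 2.2361*I)
b(Z) = I*√5
-(b(66)/t + 4841/(-4428)) = -((I*√5)/(-1045) + 4841/(-4428)) = -((I*√5)*(-1/1045) + 4841*(-1/4428)) = -(-I*√5/1045 - 4841/4428) = -(-4841/4428 - I*√5/1045) = 4841/4428 + I*√5/1045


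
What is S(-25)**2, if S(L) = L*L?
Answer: 390625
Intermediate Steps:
S(L) = L**2
S(-25)**2 = ((-25)**2)**2 = 625**2 = 390625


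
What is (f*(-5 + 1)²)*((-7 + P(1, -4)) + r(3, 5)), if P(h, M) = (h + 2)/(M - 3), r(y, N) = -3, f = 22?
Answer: -25696/7 ≈ -3670.9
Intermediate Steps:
P(h, M) = (2 + h)/(-3 + M)
(f*(-5 + 1)²)*((-7 + P(1, -4)) + r(3, 5)) = (22*(-5 + 1)²)*((-7 + (2 + 1)/(-3 - 4)) - 3) = (22*(-4)²)*((-7 + 3/(-7)) - 3) = (22*16)*((-7 - ⅐*3) - 3) = 352*((-7 - 3/7) - 3) = 352*(-52/7 - 3) = 352*(-73/7) = -25696/7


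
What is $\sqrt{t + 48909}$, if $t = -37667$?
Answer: $\sqrt{11242} \approx 106.03$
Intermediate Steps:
$\sqrt{t + 48909} = \sqrt{-37667 + 48909} = \sqrt{11242}$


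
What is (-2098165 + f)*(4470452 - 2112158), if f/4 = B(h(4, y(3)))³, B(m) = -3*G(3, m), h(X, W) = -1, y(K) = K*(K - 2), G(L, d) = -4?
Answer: -4931789402382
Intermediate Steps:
y(K) = K*(-2 + K)
B(m) = 12 (B(m) = -3*(-4) = 12)
f = 6912 (f = 4*12³ = 4*1728 = 6912)
(-2098165 + f)*(4470452 - 2112158) = (-2098165 + 6912)*(4470452 - 2112158) = -2091253*2358294 = -4931789402382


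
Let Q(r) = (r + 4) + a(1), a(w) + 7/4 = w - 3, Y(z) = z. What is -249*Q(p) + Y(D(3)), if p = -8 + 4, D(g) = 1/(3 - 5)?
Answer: 3733/4 ≈ 933.25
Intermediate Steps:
D(g) = -½ (D(g) = 1/(-2) = -½)
p = -4
a(w) = -19/4 + w (a(w) = -7/4 + (w - 3) = -7/4 + (-3 + w) = -19/4 + w)
Q(r) = ¼ + r (Q(r) = (r + 4) + (-19/4 + 1) = (4 + r) - 15/4 = ¼ + r)
-249*Q(p) + Y(D(3)) = -249*(¼ - 4) - ½ = -249*(-15/4) - ½ = 3735/4 - ½ = 3733/4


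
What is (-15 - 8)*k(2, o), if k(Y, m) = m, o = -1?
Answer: 23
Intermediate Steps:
(-15 - 8)*k(2, o) = (-15 - 8)*(-1) = -23*(-1) = 23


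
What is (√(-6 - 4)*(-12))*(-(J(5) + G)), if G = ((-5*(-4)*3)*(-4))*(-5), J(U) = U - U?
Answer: 14400*I*√10 ≈ 45537.0*I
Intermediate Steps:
J(U) = 0
G = 1200 (G = ((20*3)*(-4))*(-5) = (60*(-4))*(-5) = -240*(-5) = 1200)
(√(-6 - 4)*(-12))*(-(J(5) + G)) = (√(-6 - 4)*(-12))*(-(0 + 1200)) = (√(-10)*(-12))*(-1*1200) = ((I*√10)*(-12))*(-1200) = -12*I*√10*(-1200) = 14400*I*√10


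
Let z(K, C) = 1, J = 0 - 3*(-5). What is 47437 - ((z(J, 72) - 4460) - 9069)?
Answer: 60965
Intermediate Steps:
J = 15 (J = 0 + 15 = 15)
47437 - ((z(J, 72) - 4460) - 9069) = 47437 - ((1 - 4460) - 9069) = 47437 - (-4459 - 9069) = 47437 - 1*(-13528) = 47437 + 13528 = 60965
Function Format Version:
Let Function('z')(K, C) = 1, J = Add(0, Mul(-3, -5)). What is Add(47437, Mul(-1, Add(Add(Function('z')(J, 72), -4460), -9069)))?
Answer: 60965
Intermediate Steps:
J = 15 (J = Add(0, 15) = 15)
Add(47437, Mul(-1, Add(Add(Function('z')(J, 72), -4460), -9069))) = Add(47437, Mul(-1, Add(Add(1, -4460), -9069))) = Add(47437, Mul(-1, Add(-4459, -9069))) = Add(47437, Mul(-1, -13528)) = Add(47437, 13528) = 60965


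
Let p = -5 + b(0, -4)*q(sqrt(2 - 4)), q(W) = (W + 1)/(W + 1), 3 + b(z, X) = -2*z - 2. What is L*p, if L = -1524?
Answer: 15240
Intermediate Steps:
b(z, X) = -5 - 2*z (b(z, X) = -3 + (-2*z - 2) = -3 + (-2 - 2*z) = -5 - 2*z)
q(W) = 1 (q(W) = (1 + W)/(1 + W) = 1)
p = -10 (p = -5 + (-5 - 2*0)*1 = -5 + (-5 + 0)*1 = -5 - 5*1 = -5 - 5 = -10)
L*p = -1524*(-10) = 15240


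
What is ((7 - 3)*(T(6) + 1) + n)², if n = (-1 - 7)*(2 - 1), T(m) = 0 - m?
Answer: 784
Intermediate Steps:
T(m) = -m
n = -8 (n = -8*1 = -8)
((7 - 3)*(T(6) + 1) + n)² = ((7 - 3)*(-1*6 + 1) - 8)² = (4*(-6 + 1) - 8)² = (4*(-5) - 8)² = (-20 - 8)² = (-28)² = 784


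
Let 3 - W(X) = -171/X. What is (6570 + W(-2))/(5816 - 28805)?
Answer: -4325/15326 ≈ -0.28220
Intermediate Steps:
W(X) = 3 + 171/X (W(X) = 3 - (-171)/X = 3 + 171/X)
(6570 + W(-2))/(5816 - 28805) = (6570 + (3 + 171/(-2)))/(5816 - 28805) = (6570 + (3 + 171*(-½)))/(-22989) = (6570 + (3 - 171/2))*(-1/22989) = (6570 - 165/2)*(-1/22989) = (12975/2)*(-1/22989) = -4325/15326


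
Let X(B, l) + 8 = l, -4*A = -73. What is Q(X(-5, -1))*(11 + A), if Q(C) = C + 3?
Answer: -351/2 ≈ -175.50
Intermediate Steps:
A = 73/4 (A = -¼*(-73) = 73/4 ≈ 18.250)
X(B, l) = -8 + l
Q(C) = 3 + C
Q(X(-5, -1))*(11 + A) = (3 + (-8 - 1))*(11 + 73/4) = (3 - 9)*(117/4) = -6*117/4 = -351/2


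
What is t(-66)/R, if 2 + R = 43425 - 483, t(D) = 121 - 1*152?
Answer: -31/42940 ≈ -0.00072194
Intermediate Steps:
t(D) = -31 (t(D) = 121 - 152 = -31)
R = 42940 (R = -2 + (43425 - 483) = -2 + 42942 = 42940)
t(-66)/R = -31/42940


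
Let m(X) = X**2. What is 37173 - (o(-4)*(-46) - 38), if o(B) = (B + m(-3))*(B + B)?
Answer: 35371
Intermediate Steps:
o(B) = 2*B*(9 + B) (o(B) = (B + (-3)**2)*(B + B) = (B + 9)*(2*B) = (9 + B)*(2*B) = 2*B*(9 + B))
37173 - (o(-4)*(-46) - 38) = 37173 - ((2*(-4)*(9 - 4))*(-46) - 38) = 37173 - ((2*(-4)*5)*(-46) - 38) = 37173 - (-40*(-46) - 38) = 37173 - (1840 - 38) = 37173 - 1*1802 = 37173 - 1802 = 35371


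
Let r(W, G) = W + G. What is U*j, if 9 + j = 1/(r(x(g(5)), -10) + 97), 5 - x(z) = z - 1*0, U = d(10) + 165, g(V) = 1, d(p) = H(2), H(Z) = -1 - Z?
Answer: -132516/91 ≈ -1456.2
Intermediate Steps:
d(p) = -3 (d(p) = -1 - 1*2 = -1 - 2 = -3)
U = 162 (U = -3 + 165 = 162)
x(z) = 5 - z (x(z) = 5 - (z - 1*0) = 5 - (z + 0) = 5 - z)
r(W, G) = G + W
j = -818/91 (j = -9 + 1/((-10 + (5 - 1*1)) + 97) = -9 + 1/((-10 + (5 - 1)) + 97) = -9 + 1/((-10 + 4) + 97) = -9 + 1/(-6 + 97) = -9 + 1/91 = -818/91 ≈ -8.9890)
U*j = 162*(-818/91) = -132516/91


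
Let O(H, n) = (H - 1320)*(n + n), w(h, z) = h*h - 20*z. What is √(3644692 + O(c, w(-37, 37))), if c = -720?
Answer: 2*√269593 ≈ 1038.4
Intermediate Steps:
w(h, z) = h² - 20*z
O(H, n) = 2*n*(-1320 + H) (O(H, n) = (-1320 + H)*(2*n) = 2*n*(-1320 + H))
√(3644692 + O(c, w(-37, 37))) = √(3644692 + 2*((-37)² - 20*37)*(-1320 - 720)) = √(3644692 + 2*(1369 - 740)*(-2040)) = √(3644692 + 2*629*(-2040)) = √(3644692 - 2566320) = √1078372 = 2*√269593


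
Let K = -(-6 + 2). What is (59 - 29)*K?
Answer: 120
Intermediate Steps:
K = 4 (K = -1*(-4) = 4)
(59 - 29)*K = (59 - 29)*4 = 30*4 = 120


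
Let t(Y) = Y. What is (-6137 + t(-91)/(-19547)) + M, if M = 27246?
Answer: 412617714/19547 ≈ 21109.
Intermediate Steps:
(-6137 + t(-91)/(-19547)) + M = (-6137 - 91/(-19547)) + 27246 = (-6137 - 91*(-1/19547)) + 27246 = (-6137 + 91/19547) + 27246 = -119959848/19547 + 27246 = 412617714/19547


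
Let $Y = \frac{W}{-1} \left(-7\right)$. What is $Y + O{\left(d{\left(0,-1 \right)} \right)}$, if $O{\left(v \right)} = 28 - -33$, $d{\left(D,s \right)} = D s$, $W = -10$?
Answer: $-9$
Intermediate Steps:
$O{\left(v \right)} = 61$ ($O{\left(v \right)} = 28 + 33 = 61$)
$Y = -70$ ($Y = - \frac{10}{-1} \left(-7\right) = \left(-10\right) \left(-1\right) \left(-7\right) = 10 \left(-7\right) = -70$)
$Y + O{\left(d{\left(0,-1 \right)} \right)} = -70 + 61 = -9$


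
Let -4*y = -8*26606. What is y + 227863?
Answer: 281075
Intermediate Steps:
y = 53212 (y = -(-2)*26606 = -1/4*(-212848) = 53212)
y + 227863 = 53212 + 227863 = 281075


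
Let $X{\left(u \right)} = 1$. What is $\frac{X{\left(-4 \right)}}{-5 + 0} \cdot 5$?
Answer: $-1$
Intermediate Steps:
$\frac{X{\left(-4 \right)}}{-5 + 0} \cdot 5 = \frac{1}{-5 + 0} \cdot 1 \cdot 5 = \frac{1}{-5} \cdot 1 \cdot 5 = \left(- \frac{1}{5}\right) 1 \cdot 5 = \left(- \frac{1}{5}\right) 5 = -1$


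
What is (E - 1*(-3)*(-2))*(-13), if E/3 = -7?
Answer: 351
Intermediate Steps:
E = -21 (E = 3*(-7) = -21)
(E - 1*(-3)*(-2))*(-13) = (-21 - 1*(-3)*(-2))*(-13) = (-21 + 3*(-2))*(-13) = (-21 - 6)*(-13) = -27*(-13) = 351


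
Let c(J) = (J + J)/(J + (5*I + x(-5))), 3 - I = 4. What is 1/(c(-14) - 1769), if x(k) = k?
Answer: -6/10607 ≈ -0.00056566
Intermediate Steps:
I = -1 (I = 3 - 1*4 = 3 - 4 = -1)
c(J) = 2*J/(-10 + J) (c(J) = (J + J)/(J + (5*(-1) - 5)) = (2*J)/(J + (-5 - 5)) = (2*J)/(J - 10) = (2*J)/(-10 + J) = 2*J/(-10 + J))
1/(c(-14) - 1769) = 1/(2*(-14)/(-10 - 14) - 1769) = 1/(2*(-14)/(-24) - 1769) = 1/(2*(-14)*(-1/24) - 1769) = 1/(7/6 - 1769) = 1/(-10607/6) = -6/10607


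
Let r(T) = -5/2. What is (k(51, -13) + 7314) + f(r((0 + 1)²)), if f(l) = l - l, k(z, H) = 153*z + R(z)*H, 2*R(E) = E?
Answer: 29571/2 ≈ 14786.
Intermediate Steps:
R(E) = E/2
k(z, H) = 153*z + H*z/2 (k(z, H) = 153*z + (z/2)*H = 153*z + H*z/2)
r(T) = -5/2 (r(T) = -5*½ = -5/2)
f(l) = 0
(k(51, -13) + 7314) + f(r((0 + 1)²)) = ((½)*51*(306 - 13) + 7314) + 0 = ((½)*51*293 + 7314) + 0 = (14943/2 + 7314) + 0 = 29571/2 + 0 = 29571/2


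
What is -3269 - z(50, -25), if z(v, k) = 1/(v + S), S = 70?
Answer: -392281/120 ≈ -3269.0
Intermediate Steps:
z(v, k) = 1/(70 + v) (z(v, k) = 1/(v + 70) = 1/(70 + v))
-3269 - z(50, -25) = -3269 - 1/(70 + 50) = -3269 - 1/120 = -392281/120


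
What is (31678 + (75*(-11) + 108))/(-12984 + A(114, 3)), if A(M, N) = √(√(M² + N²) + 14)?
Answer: -30961/(12984 - √(14 + 51*√5)) ≈ -2.3866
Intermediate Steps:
A(M, N) = √(14 + √(M² + N²))
(31678 + (75*(-11) + 108))/(-12984 + A(114, 3)) = (31678 + (75*(-11) + 108))/(-12984 + √(14 + √(114² + 3²))) = (31678 + (-825 + 108))/(-12984 + √(14 + √(12996 + 9))) = (31678 - 717)/(-12984 + √(14 + √13005)) = 30961/(-12984 + √(14 + 51*√5))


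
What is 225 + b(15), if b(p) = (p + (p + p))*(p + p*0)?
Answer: 900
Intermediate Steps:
b(p) = 3*p² (b(p) = (p + 2*p)*(p + 0) = (3*p)*p = 3*p²)
225 + b(15) = 225 + 3*15² = 225 + 3*225 = 225 + 675 = 900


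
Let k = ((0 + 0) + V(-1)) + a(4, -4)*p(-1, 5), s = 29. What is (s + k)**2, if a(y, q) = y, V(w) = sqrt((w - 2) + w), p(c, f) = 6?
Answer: 2805 + 212*I ≈ 2805.0 + 212.0*I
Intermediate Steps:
V(w) = sqrt(-2 + 2*w) (V(w) = sqrt((-2 + w) + w) = sqrt(-2 + 2*w))
k = 24 + 2*I (k = ((0 + 0) + sqrt(-2 + 2*(-1))) + 4*6 = (0 + sqrt(-2 - 2)) + 24 = (0 + sqrt(-4)) + 24 = (0 + 2*I) + 24 = 2*I + 24 = 24 + 2*I ≈ 24.0 + 2.0*I)
(s + k)**2 = (29 + (24 + 2*I))**2 = (53 + 2*I)**2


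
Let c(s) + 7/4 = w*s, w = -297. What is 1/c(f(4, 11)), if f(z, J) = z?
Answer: -4/4759 ≈ -0.00084051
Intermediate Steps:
c(s) = -7/4 - 297*s
1/c(f(4, 11)) = 1/(-7/4 - 297*4) = 1/(-7/4 - 1188) = 1/(-4759/4) = -4/4759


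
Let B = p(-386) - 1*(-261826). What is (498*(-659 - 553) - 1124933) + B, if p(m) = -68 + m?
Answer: -1467137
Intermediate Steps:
B = 261372 (B = (-68 - 386) - 1*(-261826) = -454 + 261826 = 261372)
(498*(-659 - 553) - 1124933) + B = (498*(-659 - 553) - 1124933) + 261372 = (498*(-1212) - 1124933) + 261372 = (-603576 - 1124933) + 261372 = -1728509 + 261372 = -1467137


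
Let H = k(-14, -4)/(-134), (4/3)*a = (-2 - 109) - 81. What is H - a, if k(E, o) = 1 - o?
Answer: 19291/134 ≈ 143.96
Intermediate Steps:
a = -144 (a = 3*((-2 - 109) - 81)/4 = 3*(-111 - 81)/4 = (¾)*(-192) = -144)
H = -5/134 (H = (1 - 1*(-4))/(-134) = (1 + 4)*(-1/134) = 5*(-1/134) = -5/134 ≈ -0.037313)
H - a = -5/134 - 1*(-144) = -5/134 + 144 = 19291/134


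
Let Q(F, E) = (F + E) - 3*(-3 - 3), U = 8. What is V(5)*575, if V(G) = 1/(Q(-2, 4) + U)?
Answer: 575/28 ≈ 20.536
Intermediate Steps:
Q(F, E) = 18 + E + F (Q(F, E) = (E + F) - 3*(-6) = (E + F) + 18 = 18 + E + F)
V(G) = 1/28 (V(G) = 1/((18 + 4 - 2) + 8) = 1/(20 + 8) = 1/28)
V(5)*575 = (1/28)*575 = 575/28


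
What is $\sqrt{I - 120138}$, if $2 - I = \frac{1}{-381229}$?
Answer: $\frac{3 i \sqrt{1940003520822083}}{381229} \approx 346.61 i$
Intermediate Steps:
$I = \frac{762459}{381229}$ ($I = 2 - \frac{1}{-381229} = 2 - - \frac{1}{381229} = 2 + \frac{1}{381229} = \frac{762459}{381229} \approx 2.0$)
$\sqrt{I - 120138} = \sqrt{\frac{762459}{381229} - 120138} = \sqrt{- \frac{45799327143}{381229}} = \frac{3 i \sqrt{1940003520822083}}{381229}$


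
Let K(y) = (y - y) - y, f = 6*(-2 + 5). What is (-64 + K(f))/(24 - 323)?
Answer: 82/299 ≈ 0.27425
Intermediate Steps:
f = 18 (f = 6*3 = 18)
K(y) = -y (K(y) = 0 - y = -y)
(-64 + K(f))/(24 - 323) = (-64 - 1*18)/(24 - 323) = (-64 - 18)/(-299) = -82*(-1/299) = 82/299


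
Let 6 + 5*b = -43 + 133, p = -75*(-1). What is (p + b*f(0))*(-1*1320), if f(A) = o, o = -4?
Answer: -10296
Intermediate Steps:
f(A) = -4
p = 75
b = 84/5 (b = -6/5 + (-43 + 133)/5 = -6/5 + (⅕)*90 = -6/5 + 18 = 84/5 ≈ 16.800)
(p + b*f(0))*(-1*1320) = (75 + (84/5)*(-4))*(-1*1320) = (75 - 336/5)*(-1320) = (39/5)*(-1320) = -10296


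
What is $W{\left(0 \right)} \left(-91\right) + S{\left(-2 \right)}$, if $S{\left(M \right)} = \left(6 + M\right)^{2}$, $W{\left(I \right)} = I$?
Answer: $16$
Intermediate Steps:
$W{\left(0 \right)} \left(-91\right) + S{\left(-2 \right)} = 0 \left(-91\right) + \left(6 - 2\right)^{2} = 0 + 4^{2} = 0 + 16 = 16$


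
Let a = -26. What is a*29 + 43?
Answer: -711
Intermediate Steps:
a*29 + 43 = -26*29 + 43 = -754 + 43 = -711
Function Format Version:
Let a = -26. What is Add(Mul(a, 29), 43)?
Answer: -711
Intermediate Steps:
Add(Mul(a, 29), 43) = Add(Mul(-26, 29), 43) = Add(-754, 43) = -711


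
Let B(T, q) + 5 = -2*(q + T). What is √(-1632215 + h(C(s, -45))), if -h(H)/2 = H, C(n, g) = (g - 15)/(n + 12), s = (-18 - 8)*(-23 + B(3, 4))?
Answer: I*√3453766710/46 ≈ 1277.6*I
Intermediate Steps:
B(T, q) = -5 - 2*T - 2*q (B(T, q) = -5 - 2*(q + T) = -5 - 2*(T + q) = -5 + (-2*T - 2*q) = -5 - 2*T - 2*q)
s = 1092 (s = (-18 - 8)*(-23 + (-5 - 2*3 - 2*4)) = -26*(-23 + (-5 - 6 - 8)) = -26*(-23 - 19) = -26*(-42) = 1092)
C(n, g) = (-15 + g)/(12 + n)
h(H) = -2*H
√(-1632215 + h(C(s, -45))) = √(-1632215 - 2*(-15 - 45)/(12 + 1092)) = √(-1632215 - 2*(-60)/1104) = √(-1632215 - (-60)/552) = √(-1632215 - 2*(-5/92)) = √(-1632215 + 5/46) = √(-75081885/46) = I*√3453766710/46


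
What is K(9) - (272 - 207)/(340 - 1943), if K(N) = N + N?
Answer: 28919/1603 ≈ 18.041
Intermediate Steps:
K(N) = 2*N
K(9) - (272 - 207)/(340 - 1943) = 2*9 - (272 - 207)/(340 - 1943) = 18 - 65/(-1603) = 18 - 65*(-1)/1603 = 18 - 1*(-65/1603) = 18 + 65/1603 = 28919/1603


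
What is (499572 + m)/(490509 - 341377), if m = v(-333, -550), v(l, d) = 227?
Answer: 499799/149132 ≈ 3.3514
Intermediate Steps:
m = 227
(499572 + m)/(490509 - 341377) = (499572 + 227)/(490509 - 341377) = 499799/149132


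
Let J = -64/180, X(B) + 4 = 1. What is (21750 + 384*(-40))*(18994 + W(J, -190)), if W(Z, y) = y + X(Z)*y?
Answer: 123799860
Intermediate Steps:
X(B) = -3 (X(B) = -4 + 1 = -3)
J = -16/45 (J = -64*1/180 = -16/45 ≈ -0.35556)
W(Z, y) = -2*y (W(Z, y) = y - 3*y = -2*y)
(21750 + 384*(-40))*(18994 + W(J, -190)) = (21750 + 384*(-40))*(18994 - 2*(-190)) = (21750 - 15360)*(18994 + 380) = 6390*19374 = 123799860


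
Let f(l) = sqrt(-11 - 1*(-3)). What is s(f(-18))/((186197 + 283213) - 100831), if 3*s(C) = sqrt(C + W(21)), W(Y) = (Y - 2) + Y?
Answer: sqrt(40 + 2*I*sqrt(2))/1105737 ≈ 5.7233e-6 + 2.021e-7*I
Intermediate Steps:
W(Y) = -2 + 2*Y (W(Y) = (-2 + Y) + Y = -2 + 2*Y)
f(l) = 2*I*sqrt(2) (f(l) = sqrt(-11 + 3) = sqrt(-8) = 2*I*sqrt(2))
s(C) = sqrt(40 + C)/3 (s(C) = sqrt(C + (-2 + 2*21))/3 = sqrt(C + (-2 + 42))/3 = sqrt(C + 40)/3 = sqrt(40 + C)/3)
s(f(-18))/((186197 + 283213) - 100831) = (sqrt(40 + 2*I*sqrt(2))/3)/((186197 + 283213) - 100831) = (sqrt(40 + 2*I*sqrt(2))/3)/(469410 - 100831) = (sqrt(40 + 2*I*sqrt(2))/3)/368579 = (sqrt(40 + 2*I*sqrt(2))/3)*(1/368579) = sqrt(40 + 2*I*sqrt(2))/1105737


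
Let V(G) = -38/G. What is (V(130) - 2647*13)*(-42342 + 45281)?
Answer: -6573761226/65 ≈ -1.0113e+8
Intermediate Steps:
(V(130) - 2647*13)*(-42342 + 45281) = (-38/130 - 2647*13)*(-42342 + 45281) = (-38*1/130 - 34411)*2939 = (-19/65 - 34411)*2939 = -2236734/65*2939 = -6573761226/65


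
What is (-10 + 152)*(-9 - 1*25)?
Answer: -4828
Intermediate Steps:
(-10 + 152)*(-9 - 1*25) = 142*(-9 - 25) = 142*(-34) = -4828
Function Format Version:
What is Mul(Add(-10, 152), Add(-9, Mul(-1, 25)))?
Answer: -4828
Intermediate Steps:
Mul(Add(-10, 152), Add(-9, Mul(-1, 25))) = Mul(142, Add(-9, -25)) = Mul(142, -34) = -4828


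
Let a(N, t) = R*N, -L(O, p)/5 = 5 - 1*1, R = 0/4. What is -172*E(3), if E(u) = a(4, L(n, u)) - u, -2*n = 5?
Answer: 516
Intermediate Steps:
n = -5/2 (n = -½*5 = -5/2 ≈ -2.5000)
R = 0 (R = 0*(¼) = 0)
L(O, p) = -20 (L(O, p) = -5*(5 - 1*1) = -5*(5 - 1) = -5*4 = -20)
a(N, t) = 0 (a(N, t) = 0*N = 0)
E(u) = -u (E(u) = 0 - u = -u)
-172*E(3) = -(-172)*3 = -172*(-3) = 516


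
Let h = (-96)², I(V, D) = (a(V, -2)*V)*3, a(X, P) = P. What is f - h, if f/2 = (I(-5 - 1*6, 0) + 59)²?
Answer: 22034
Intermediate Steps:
I(V, D) = -6*V (I(V, D) = -2*V*3 = -6*V)
f = 31250 (f = 2*(-6*(-5 - 1*6) + 59)² = 2*(-6*(-5 - 6) + 59)² = 2*(-6*(-11) + 59)² = 2*(66 + 59)² = 2*125² = 2*15625 = 31250)
h = 9216
f - h = 31250 - 1*9216 = 31250 - 9216 = 22034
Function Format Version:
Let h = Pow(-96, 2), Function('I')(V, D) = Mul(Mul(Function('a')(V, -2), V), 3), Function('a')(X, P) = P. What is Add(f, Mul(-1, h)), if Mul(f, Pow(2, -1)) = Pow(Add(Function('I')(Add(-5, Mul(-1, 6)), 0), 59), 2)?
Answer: 22034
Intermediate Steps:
Function('I')(V, D) = Mul(-6, V) (Function('I')(V, D) = Mul(Mul(-2, V), 3) = Mul(-6, V))
f = 31250 (f = Mul(2, Pow(Add(Mul(-6, Add(-5, Mul(-1, 6))), 59), 2)) = Mul(2, Pow(Add(Mul(-6, Add(-5, -6)), 59), 2)) = Mul(2, Pow(Add(Mul(-6, -11), 59), 2)) = Mul(2, Pow(Add(66, 59), 2)) = Mul(2, Pow(125, 2)) = Mul(2, 15625) = 31250)
h = 9216
Add(f, Mul(-1, h)) = Add(31250, Mul(-1, 9216)) = Add(31250, -9216) = 22034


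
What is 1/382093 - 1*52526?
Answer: -20069816917/382093 ≈ -52526.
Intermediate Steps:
1/382093 - 1*52526 = 1/382093 - 52526 = -20069816917/382093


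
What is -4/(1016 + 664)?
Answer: -1/420 ≈ -0.0023810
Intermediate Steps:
-4/(1016 + 664) = -4/1680 = (1/1680)*(-4) = -1/420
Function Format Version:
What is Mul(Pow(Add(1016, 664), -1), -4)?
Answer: Rational(-1, 420) ≈ -0.0023810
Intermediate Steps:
Mul(Pow(Add(1016, 664), -1), -4) = Mul(Pow(1680, -1), -4) = Mul(Rational(1, 1680), -4) = Rational(-1, 420)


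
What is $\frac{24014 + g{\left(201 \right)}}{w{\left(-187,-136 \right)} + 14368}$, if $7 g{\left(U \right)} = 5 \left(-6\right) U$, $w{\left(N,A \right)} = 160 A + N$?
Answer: $- \frac{162068}{53053} \approx -3.0548$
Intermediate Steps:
$w{\left(N,A \right)} = N + 160 A$
$g{\left(U \right)} = - \frac{30 U}{7}$ ($g{\left(U \right)} = \frac{5 \left(-6\right) U}{7} = \frac{\left(-30\right) U}{7} = - \frac{30 U}{7}$)
$\frac{24014 + g{\left(201 \right)}}{w{\left(-187,-136 \right)} + 14368} = \frac{24014 - \frac{6030}{7}}{\left(-187 + 160 \left(-136\right)\right) + 14368} = \frac{24014 - \frac{6030}{7}}{\left(-187 - 21760\right) + 14368} = \frac{162068}{7 \left(-21947 + 14368\right)} = \frac{162068}{7 \left(-7579\right)} = \frac{162068}{7} \left(- \frac{1}{7579}\right) = - \frac{162068}{53053}$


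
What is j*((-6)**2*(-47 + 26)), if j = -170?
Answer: 128520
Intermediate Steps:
j*((-6)**2*(-47 + 26)) = -170*(-6)**2*(-47 + 26) = -6120*(-21) = -170*(-756) = 128520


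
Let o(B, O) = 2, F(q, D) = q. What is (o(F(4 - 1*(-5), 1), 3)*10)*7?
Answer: 140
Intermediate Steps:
(o(F(4 - 1*(-5), 1), 3)*10)*7 = (2*10)*7 = 20*7 = 140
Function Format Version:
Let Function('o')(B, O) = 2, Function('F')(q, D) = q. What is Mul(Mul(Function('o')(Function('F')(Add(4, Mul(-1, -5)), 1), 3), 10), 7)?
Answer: 140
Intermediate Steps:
Mul(Mul(Function('o')(Function('F')(Add(4, Mul(-1, -5)), 1), 3), 10), 7) = Mul(Mul(2, 10), 7) = Mul(20, 7) = 140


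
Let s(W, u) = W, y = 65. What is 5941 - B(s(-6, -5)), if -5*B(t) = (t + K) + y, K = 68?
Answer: 29832/5 ≈ 5966.4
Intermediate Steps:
B(t) = -133/5 - t/5 (B(t) = -((t + 68) + 65)/5 = -((68 + t) + 65)/5 = -(133 + t)/5 = -133/5 - t/5)
5941 - B(s(-6, -5)) = 5941 - (-133/5 - 1/5*(-6)) = 5941 - (-133/5 + 6/5) = 5941 - 1*(-127/5) = 5941 + 127/5 = 29832/5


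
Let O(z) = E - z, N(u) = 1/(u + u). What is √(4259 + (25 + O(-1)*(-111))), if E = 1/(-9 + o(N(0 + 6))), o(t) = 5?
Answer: 3*√1867/2 ≈ 64.813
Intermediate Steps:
N(u) = 1/(2*u)
E = -¼ (E = 1/(-9 + 5) = 1/(-4) = -¼ ≈ -0.25000)
O(z) = -¼ - z
√(4259 + (25 + O(-1)*(-111))) = √(4259 + (25 + (-¼ - 1*(-1))*(-111))) = √(4259 + (25 + (-¼ + 1)*(-111))) = √(4259 + (25 + (¾)*(-111))) = √(4259 + (25 - 333/4)) = √(4259 - 233/4) = √(16803/4) = 3*√1867/2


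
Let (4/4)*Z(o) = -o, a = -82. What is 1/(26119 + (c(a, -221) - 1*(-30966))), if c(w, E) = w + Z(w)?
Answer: 1/57085 ≈ 1.7518e-5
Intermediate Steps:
Z(o) = -o
c(w, E) = 0 (c(w, E) = w - w = 0)
1/(26119 + (c(a, -221) - 1*(-30966))) = 1/(26119 + (0 - 1*(-30966))) = 1/(26119 + (0 + 30966)) = 1/(26119 + 30966) = 1/57085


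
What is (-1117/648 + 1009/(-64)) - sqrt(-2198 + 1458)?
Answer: -90665/5184 - 2*I*sqrt(185) ≈ -17.489 - 27.203*I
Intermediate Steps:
(-1117/648 + 1009/(-64)) - sqrt(-2198 + 1458) = (-1117*1/648 + 1009*(-1/64)) - sqrt(-740) = (-1117/648 - 1009/64) - 2*I*sqrt(185) = -90665/5184 - 2*I*sqrt(185)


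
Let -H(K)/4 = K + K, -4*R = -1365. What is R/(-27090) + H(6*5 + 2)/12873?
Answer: -47949/1476104 ≈ -0.032483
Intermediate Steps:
R = 1365/4 (R = -¼*(-1365) = 1365/4 ≈ 341.25)
H(K) = -8*K (H(K) = -4*(K + K) = -8*K)
R/(-27090) + H(6*5 + 2)/12873 = (1365/4)/(-27090) - 8*(6*5 + 2)/12873 = (1365/4)*(-1/27090) - 8*(30 + 2)*(1/12873) = -13/1032 - 8*32*(1/12873) = -13/1032 - 256*1/12873 = -13/1032 - 256/12873 = -47949/1476104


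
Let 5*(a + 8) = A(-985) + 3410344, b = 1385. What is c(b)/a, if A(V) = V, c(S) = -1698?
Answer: -8490/3409319 ≈ -0.0024902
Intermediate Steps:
a = 3409319/5 (a = -8 + (-985 + 3410344)/5 = -8 + (1/5)*3409359 = -8 + 3409359/5 = 3409319/5 ≈ 6.8186e+5)
c(b)/a = -1698/3409319/5 = -1698*5/3409319 = -8490/3409319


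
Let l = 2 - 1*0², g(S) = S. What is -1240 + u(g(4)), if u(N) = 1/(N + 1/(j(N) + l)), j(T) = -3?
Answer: -3719/3 ≈ -1239.7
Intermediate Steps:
l = 2 (l = 2 - 1*0 = 2 + 0 = 2)
u(N) = 1/(-1 + N) (u(N) = 1/(N + 1/(-3 + 2)) = 1/(N + 1/(-1)) = 1/(N - 1) = 1/(-1 + N))
-1240 + u(g(4)) = -1240 + 1/(-1 + 4) = -1240 + 1/3 = -1240 + ⅓ = -3719/3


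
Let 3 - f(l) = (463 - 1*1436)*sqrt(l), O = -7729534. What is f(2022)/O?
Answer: -3/7729534 - 973*sqrt(2022)/7729534 ≈ -0.0056608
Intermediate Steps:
f(l) = 3 + 973*sqrt(l) (f(l) = 3 - (463 - 1*1436)*sqrt(l) = 3 - (463 - 1436)*sqrt(l) = 3 - (-973)*sqrt(l) = 3 + 973*sqrt(l))
f(2022)/O = (3 + 973*sqrt(2022))/(-7729534) = (3 + 973*sqrt(2022))*(-1/7729534) = -3/7729534 - 973*sqrt(2022)/7729534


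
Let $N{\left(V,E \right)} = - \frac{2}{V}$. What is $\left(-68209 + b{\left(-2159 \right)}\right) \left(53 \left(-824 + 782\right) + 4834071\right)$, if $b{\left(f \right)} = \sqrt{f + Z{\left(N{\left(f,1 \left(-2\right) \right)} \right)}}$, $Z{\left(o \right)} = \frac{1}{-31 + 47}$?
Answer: $-329575315605 + \frac{4831845 i \sqrt{34543}}{4} \approx -3.2958 \cdot 10^{11} + 2.2451 \cdot 10^{8} i$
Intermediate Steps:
$Z{\left(o \right)} = \frac{1}{16}$
$b{\left(f \right)} = \sqrt{\frac{1}{16} + f}$ ($b{\left(f \right)} = \sqrt{f + \frac{1}{16}} = \sqrt{\frac{1}{16} + f}$)
$\left(-68209 + b{\left(-2159 \right)}\right) \left(53 \left(-824 + 782\right) + 4834071\right) = \left(-68209 + \frac{\sqrt{1 + 16 \left(-2159\right)}}{4}\right) \left(53 \left(-824 + 782\right) + 4834071\right) = \left(-68209 + \frac{\sqrt{1 - 34544}}{4}\right) \left(53 \left(-42\right) + 4834071\right) = \left(-68209 + \frac{\sqrt{-34543}}{4}\right) \left(-2226 + 4834071\right) = \left(-68209 + \frac{i \sqrt{34543}}{4}\right) 4831845 = -329575315605 + \frac{4831845 i \sqrt{34543}}{4}$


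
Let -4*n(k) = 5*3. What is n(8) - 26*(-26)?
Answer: 2689/4 ≈ 672.25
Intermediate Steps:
n(k) = -15/4 (n(k) = -5*3/4 = -¼*15 = -15/4)
n(8) - 26*(-26) = -15/4 - 26*(-26) = -15/4 + 676 = 2689/4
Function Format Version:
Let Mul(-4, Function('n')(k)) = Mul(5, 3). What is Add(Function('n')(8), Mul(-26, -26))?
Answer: Rational(2689, 4) ≈ 672.25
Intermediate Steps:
Function('n')(k) = Rational(-15, 4) (Function('n')(k) = Mul(Rational(-1, 4), Mul(5, 3)) = Mul(Rational(-1, 4), 15) = Rational(-15, 4))
Add(Function('n')(8), Mul(-26, -26)) = Add(Rational(-15, 4), Mul(-26, -26)) = Add(Rational(-15, 4), 676) = Rational(2689, 4)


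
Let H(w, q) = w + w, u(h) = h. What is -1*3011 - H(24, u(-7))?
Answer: -3059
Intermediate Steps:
H(w, q) = 2*w
-1*3011 - H(24, u(-7)) = -1*3011 - 2*24 = -3011 - 1*48 = -3011 - 48 = -3059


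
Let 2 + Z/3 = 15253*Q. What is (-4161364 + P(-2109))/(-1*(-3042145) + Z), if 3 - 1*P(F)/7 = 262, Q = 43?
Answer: -4163177/5009776 ≈ -0.83101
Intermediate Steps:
P(F) = -1813 (P(F) = 21 - 7*262 = 21 - 1834 = -1813)
Z = 1967631 (Z = -6 + 3*(15253*43) = -6 + 3*655879 = -6 + 1967637 = 1967631)
(-4161364 + P(-2109))/(-1*(-3042145) + Z) = (-4161364 - 1813)/(-1*(-3042145) + 1967631) = -4163177/(3042145 + 1967631) = -4163177/5009776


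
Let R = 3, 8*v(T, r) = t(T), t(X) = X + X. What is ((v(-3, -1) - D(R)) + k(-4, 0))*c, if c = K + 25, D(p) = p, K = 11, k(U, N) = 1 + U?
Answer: -243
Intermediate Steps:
t(X) = 2*X
v(T, r) = T/4 (v(T, r) = (2*T)/8 = T/4)
c = 36 (c = 11 + 25 = 36)
((v(-3, -1) - D(R)) + k(-4, 0))*c = (((¼)*(-3) - 1*3) + (1 - 4))*36 = ((-¾ - 3) - 3)*36 = (-15/4 - 3)*36 = -27/4*36 = -243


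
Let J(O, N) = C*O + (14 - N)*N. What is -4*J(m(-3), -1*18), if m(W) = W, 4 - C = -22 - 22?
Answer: 2880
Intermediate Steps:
C = 48 (C = 4 - (-22 - 22) = 4 - 1*(-44) = 4 + 44 = 48)
J(O, N) = 48*O + N*(14 - N) (J(O, N) = 48*O + (14 - N)*N = 48*O + N*(14 - N))
-4*J(m(-3), -1*18) = -4*(-(-1*18)² + 14*(-1*18) + 48*(-3)) = -4*(-1*(-18)² + 14*(-18) - 144) = -4*(-1*324 - 252 - 144) = -4*(-324 - 252 - 144) = -4*(-720) = 2880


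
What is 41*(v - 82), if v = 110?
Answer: 1148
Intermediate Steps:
41*(v - 82) = 41*(110 - 82) = 41*28 = 1148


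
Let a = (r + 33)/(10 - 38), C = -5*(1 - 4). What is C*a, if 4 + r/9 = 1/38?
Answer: 225/152 ≈ 1.4803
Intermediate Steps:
r = -1359/38 (r = -36 + 9/38 = -1359/38 ≈ -35.763)
C = 15 (C = -5*(-3) = 15)
a = 15/152 (a = (-1359/38 + 33)/(10 - 38) = -105/38/(-28) = -105/38*(-1/28) = 15/152 ≈ 0.098684)
C*a = 15*(15/152) = 225/152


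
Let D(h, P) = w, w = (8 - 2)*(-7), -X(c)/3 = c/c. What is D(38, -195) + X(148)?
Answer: -45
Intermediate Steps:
X(c) = -3 (X(c) = -3*c/c = -3*1 = -3)
w = -42 (w = 6*(-7) = -42)
D(h, P) = -42
D(38, -195) + X(148) = -42 - 3 = -45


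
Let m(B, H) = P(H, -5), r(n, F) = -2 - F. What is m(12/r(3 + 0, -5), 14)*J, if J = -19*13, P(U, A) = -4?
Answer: 988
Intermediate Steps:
m(B, H) = -4
J = -247
m(12/r(3 + 0, -5), 14)*J = -4*(-247) = 988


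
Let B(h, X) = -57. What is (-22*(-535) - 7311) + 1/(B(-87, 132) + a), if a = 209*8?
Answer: 7201286/1615 ≈ 4459.0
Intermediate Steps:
a = 1672
(-22*(-535) - 7311) + 1/(B(-87, 132) + a) = (-22*(-535) - 7311) + 1/(-57 + 1672) = (11770 - 7311) + 1/1615 = 4459 + 1/1615 = 7201286/1615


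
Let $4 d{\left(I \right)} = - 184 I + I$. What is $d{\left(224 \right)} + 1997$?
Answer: $-8251$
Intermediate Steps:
$d{\left(I \right)} = - \frac{183 I}{4}$ ($d{\left(I \right)} = \frac{- 184 I + I}{4} = \frac{\left(-183\right) I}{4} = - \frac{183 I}{4}$)
$d{\left(224 \right)} + 1997 = \left(- \frac{183}{4}\right) 224 + 1997 = -10248 + 1997 = -8251$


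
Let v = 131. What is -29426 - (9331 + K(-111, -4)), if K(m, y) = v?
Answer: -38888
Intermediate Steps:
K(m, y) = 131
-29426 - (9331 + K(-111, -4)) = -29426 - (9331 + 131) = -29426 - 1*9462 = -29426 - 9462 = -38888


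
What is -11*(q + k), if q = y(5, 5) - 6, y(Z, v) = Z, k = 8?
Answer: -77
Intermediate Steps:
q = -1 (q = 5 - 6 = -1)
-11*(q + k) = -11*(-1 + 8) = -11*7 = -77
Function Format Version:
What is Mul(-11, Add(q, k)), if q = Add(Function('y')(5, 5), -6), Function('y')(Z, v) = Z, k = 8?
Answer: -77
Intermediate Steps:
q = -1 (q = Add(5, -6) = -1)
Mul(-11, Add(q, k)) = Mul(-11, Add(-1, 8)) = Mul(-11, 7) = -77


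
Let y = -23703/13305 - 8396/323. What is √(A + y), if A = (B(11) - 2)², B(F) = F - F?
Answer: I*√48788632038815/1432505 ≈ 4.876*I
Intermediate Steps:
B(F) = 0
A = 4 (A = (0 - 2)² = (-2)² = 4)
y = -39788283/1432505 (y = -23703*1/13305 - 8396*1/323 = -7901/4435 - 8396/323 = -39788283/1432505 ≈ -27.775)
√(A + y) = √(4 - 39788283/1432505) = √(-34058263/1432505) = I*√48788632038815/1432505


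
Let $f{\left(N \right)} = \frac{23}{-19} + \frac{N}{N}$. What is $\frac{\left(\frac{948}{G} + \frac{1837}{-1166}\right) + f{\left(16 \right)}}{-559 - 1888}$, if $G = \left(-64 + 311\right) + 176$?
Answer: $- \frac{129247}{694884378} \approx -0.000186$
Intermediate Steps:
$G = 423$ ($G = 247 + 176 = 423$)
$f{\left(N \right)} = - \frac{4}{19}$ ($f{\left(N \right)} = 23 \left(- \frac{1}{19}\right) + 1 = - \frac{23}{19} + 1 = - \frac{4}{19}$)
$\frac{\left(\frac{948}{G} + \frac{1837}{-1166}\right) + f{\left(16 \right)}}{-559 - 1888} = \frac{\left(\frac{948}{423} + \frac{1837}{-1166}\right) - \frac{4}{19}}{-559 - 1888} = \frac{\left(948 \cdot \frac{1}{423} + 1837 \left(- \frac{1}{1166}\right)\right) - \frac{4}{19}}{-2447} = \left(\left(\frac{316}{141} - \frac{167}{106}\right) - \frac{4}{19}\right) \left(- \frac{1}{2447}\right) = \left(\frac{9949}{14946} - \frac{4}{19}\right) \left(- \frac{1}{2447}\right) = \frac{129247}{283974} \left(- \frac{1}{2447}\right) = - \frac{129247}{694884378}$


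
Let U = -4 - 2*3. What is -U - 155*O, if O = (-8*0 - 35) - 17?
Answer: 8070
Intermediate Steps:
U = -10 (U = -4 - 6 = -10)
O = -52 (O = (0 - 35) - 17 = -35 - 17 = -52)
-U - 155*O = -1*(-10) - 155*(-52) = 10 + 8060 = 8070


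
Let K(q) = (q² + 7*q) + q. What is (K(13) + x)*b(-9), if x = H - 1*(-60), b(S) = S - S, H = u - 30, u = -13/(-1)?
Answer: 0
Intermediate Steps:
K(q) = q² + 8*q
u = 13 (u = -13*(-1) = 13)
H = -17 (H = 13 - 30 = -17)
b(S) = 0
x = 43 (x = -17 - 1*(-60) = -17 + 60 = 43)
(K(13) + x)*b(-9) = (13*(8 + 13) + 43)*0 = (13*21 + 43)*0 = (273 + 43)*0 = 316*0 = 0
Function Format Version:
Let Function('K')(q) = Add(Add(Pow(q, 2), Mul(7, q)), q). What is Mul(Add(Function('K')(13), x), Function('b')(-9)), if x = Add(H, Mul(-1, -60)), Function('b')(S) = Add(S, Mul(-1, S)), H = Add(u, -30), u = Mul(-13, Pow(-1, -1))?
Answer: 0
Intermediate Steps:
Function('K')(q) = Add(Pow(q, 2), Mul(8, q))
u = 13 (u = Mul(-13, -1) = 13)
H = -17 (H = Add(13, -30) = -17)
Function('b')(S) = 0
x = 43 (x = Add(-17, Mul(-1, -60)) = Add(-17, 60) = 43)
Mul(Add(Function('K')(13), x), Function('b')(-9)) = Mul(Add(Mul(13, Add(8, 13)), 43), 0) = Mul(Add(Mul(13, 21), 43), 0) = Mul(Add(273, 43), 0) = Mul(316, 0) = 0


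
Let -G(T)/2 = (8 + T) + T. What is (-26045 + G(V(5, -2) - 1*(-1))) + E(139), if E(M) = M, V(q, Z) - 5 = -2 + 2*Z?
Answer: -25922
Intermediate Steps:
V(q, Z) = 3 + 2*Z (V(q, Z) = 5 + (-2 + 2*Z) = 3 + 2*Z)
G(T) = -16 - 4*T (G(T) = -2*((8 + T) + T) = -2*(8 + 2*T) = -16 - 4*T)
(-26045 + G(V(5, -2) - 1*(-1))) + E(139) = (-26045 + (-16 - 4*((3 + 2*(-2)) - 1*(-1)))) + 139 = (-26045 + (-16 - 4*((3 - 4) + 1))) + 139 = (-26045 + (-16 - 4*(-1 + 1))) + 139 = (-26045 + (-16 - 4*0)) + 139 = (-26045 + (-16 + 0)) + 139 = (-26045 - 16) + 139 = -26061 + 139 = -25922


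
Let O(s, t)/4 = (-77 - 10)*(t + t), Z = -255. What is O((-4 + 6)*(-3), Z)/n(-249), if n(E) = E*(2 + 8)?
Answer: -5916/83 ≈ -71.277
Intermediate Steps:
n(E) = 10*E (n(E) = E*10 = 10*E)
O(s, t) = -696*t (O(s, t) = 4*((-77 - 10)*(t + t)) = 4*(-174*t) = -696*t)
O((-4 + 6)*(-3), Z)/n(-249) = (-696*(-255))/((10*(-249))) = 177480/(-2490) = 177480*(-1/2490) = -5916/83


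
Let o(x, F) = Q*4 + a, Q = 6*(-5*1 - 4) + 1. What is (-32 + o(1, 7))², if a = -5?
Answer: 62001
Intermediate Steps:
Q = -53 (Q = 6*(-5 - 4) + 1 = 6*(-9) + 1 = -54 + 1 = -53)
o(x, F) = -217 (o(x, F) = -53*4 - 5 = -212 - 5 = -217)
(-32 + o(1, 7))² = (-32 - 217)² = (-249)² = 62001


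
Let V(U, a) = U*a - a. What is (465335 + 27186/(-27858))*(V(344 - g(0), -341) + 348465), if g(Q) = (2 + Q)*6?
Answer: 509011644639156/4643 ≈ 1.0963e+11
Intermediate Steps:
g(Q) = 12 + 6*Q
V(U, a) = -a + U*a
(465335 + 27186/(-27858))*(V(344 - g(0), -341) + 348465) = (465335 + 27186/(-27858))*(-341*(-1 + (344 - (12 + 6*0))) + 348465) = (465335 + 27186*(-1/27858))*(-341*(-1 + (344 - (12 + 0))) + 348465) = (465335 - 4531/4643)*(-341*(-1 + (344 - 1*12)) + 348465) = 2160545874*(-341*(-1 + (344 - 12)) + 348465)/4643 = 2160545874*(-341*(-1 + 332) + 348465)/4643 = 2160545874*(-341*331 + 348465)/4643 = 2160545874*(-112871 + 348465)/4643 = (2160545874/4643)*235594 = 509011644639156/4643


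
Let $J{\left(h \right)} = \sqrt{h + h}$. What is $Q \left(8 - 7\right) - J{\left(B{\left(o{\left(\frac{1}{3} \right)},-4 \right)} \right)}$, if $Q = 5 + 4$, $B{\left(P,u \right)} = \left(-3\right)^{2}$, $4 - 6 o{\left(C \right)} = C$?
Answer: $9 - 3 \sqrt{2} \approx 4.7574$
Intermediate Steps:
$o{\left(C \right)} = \frac{2}{3} - \frac{C}{6}$
$B{\left(P,u \right)} = 9$
$Q = 9$
$J{\left(h \right)} = \sqrt{2} \sqrt{h}$ ($J{\left(h \right)} = \sqrt{2 h} = \sqrt{2} \sqrt{h}$)
$Q \left(8 - 7\right) - J{\left(B{\left(o{\left(\frac{1}{3} \right)},-4 \right)} \right)} = 9 \left(8 - 7\right) + \left(0 - \sqrt{2} \sqrt{9}\right) = 9 \cdot 1 + \left(0 - \sqrt{2} \cdot 3\right) = 9 + \left(0 - 3 \sqrt{2}\right) = 9 - 3 \sqrt{2}$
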